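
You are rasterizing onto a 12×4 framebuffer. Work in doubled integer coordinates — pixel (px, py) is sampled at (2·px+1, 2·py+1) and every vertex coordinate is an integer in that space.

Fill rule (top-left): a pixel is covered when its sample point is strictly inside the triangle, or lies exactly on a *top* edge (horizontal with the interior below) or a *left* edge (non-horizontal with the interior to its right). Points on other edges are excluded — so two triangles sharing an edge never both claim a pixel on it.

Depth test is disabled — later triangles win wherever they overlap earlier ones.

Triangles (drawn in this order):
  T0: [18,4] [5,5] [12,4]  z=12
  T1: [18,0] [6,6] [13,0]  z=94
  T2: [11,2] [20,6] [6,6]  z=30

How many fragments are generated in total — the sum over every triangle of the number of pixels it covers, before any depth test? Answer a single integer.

T0:
  2·area = 6
  edge (18, 4)→(5, 5): d=(-13,1) right/bottom  bias=-1
  edge (5, 5)→(12, 4): d=(7,-1) top-left  bias=+0
  edge (12, 4)→(18, 4): d=(6,0) top-left  bias=+0
    (9,1)@(19, 3): e=[12,0,-6] → .  [on edge]
    (2,2)@(5, 5): e=[0,0,6] → .  [on edge]
  covered (0 px):
    . . . . . . . . . . . .
    . . . . . . . . . . . .
    . . . . . . . . . . . .
    . . . . . . . . . . . .
T1:
  2·area = 30
  edge (18, 0)→(6, 6): d=(-12,6) right/bottom  bias=-1
  edge (6, 6)→(13, 0): d=(7,-6) top-left  bias=+0
  edge (13, 0)→(18, 0): d=(5,0) top-left  bias=+0
    (6,0)@(13, 1): e=[18,7,5] → X
    (7,0)@(15, 1): e=[6,19,5] → X
    (8,0)@(17, 1): e=[-6,31,5] → .
    (5,1)@(11, 3): e=[6,9,15] → X
    (6,1)@(13, 3): e=[-6,21,15] → .
    (7,1)@(15, 3): e=[-18,33,15] → .
    (5,2)@(11, 5): e=[-18,23,25] → .
  covered (3 px):
    . . . . . . X X . . . .
    . . . . . X . . . . . .
    . . . . . . . . . . . .
    . . . . . . . . . . . .
T2:
  2·area = 56
  edge (11, 2)→(20, 6): d=(9,4) right/bottom  bias=-1
  edge (20, 6)→(6, 6): d=(-14,0) right/bottom  bias=-1
  edge (6, 6)→(11, 2): d=(5,-4) top-left  bias=+0
    (5,1)@(11, 3): e=[9,42,5] → X
    (6,1)@(13, 3): e=[1,42,13] → X
    (7,1)@(15, 3): e=[-7,42,21] → .
    (4,2)@(9, 5): e=[35,14,7] → X
    (7,2)@(15, 5): e=[11,14,31] → X
    (8,2)@(17, 5): e=[3,14,39] → X
    (9,2)@(19, 5): e=[-5,14,47] → .
    (4,3)@(9, 7): e=[53,-14,17] → .
    (5,3)@(11, 7): e=[45,-14,25] → .
    (6,3)@(13, 7): e=[37,-14,33] → .
    (7,3)@(15, 7): e=[29,-14,41] → .
    (8,3)@(17, 7): e=[21,-14,49] → .
  covered (7 px):
    . . . . . . . . . . . .
    . . . . . X X . . . . .
    . . . . X X X X X . . .
    . . . . . . . . . . . .

Final: 10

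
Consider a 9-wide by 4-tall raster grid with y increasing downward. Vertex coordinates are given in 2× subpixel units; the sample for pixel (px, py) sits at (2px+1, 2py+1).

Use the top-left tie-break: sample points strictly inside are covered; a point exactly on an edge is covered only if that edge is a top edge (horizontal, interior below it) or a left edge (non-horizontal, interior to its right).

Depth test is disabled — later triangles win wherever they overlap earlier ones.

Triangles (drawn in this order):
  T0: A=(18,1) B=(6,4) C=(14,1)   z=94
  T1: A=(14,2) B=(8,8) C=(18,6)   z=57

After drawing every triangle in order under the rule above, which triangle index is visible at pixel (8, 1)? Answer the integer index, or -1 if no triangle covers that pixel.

T0:
  2·area = 12
  edge (18, 1)→(6, 4): d=(-12,3) right/bottom  bias=-1
  edge (6, 4)→(14, 1): d=(8,-3) top-left  bias=+0
  edge (14, 1)→(18, 1): d=(4,0) top-left  bias=+0
    (0,0)@(1, 1): e=[51,-39,0] → ·  [on edge]
    (1,0)@(3, 1): e=[45,-33,0] → ·  [on edge]
    (2,0)@(5, 1): e=[39,-27,0] → ·  [on edge]
    (3,0)@(7, 1): e=[33,-21,0] → ·  [on edge]
    (4,0)@(9, 1): e=[27,-15,0] → ·  [on edge]
    (5,0)@(11, 1): e=[21,-9,0] → ·  [on edge]
    (6,0)@(13, 1): e=[15,-3,0] → ·  [on edge]
    (7,0)@(15, 1): e=[9,3,0] → █  [on edge]
    (8,0)@(17, 1): e=[3,9,0] → █  [on edge]
    (4,1)@(9, 3): e=[3,1,8] → █
    (5,1)@(11, 3): e=[-3,7,8] → ·
    (7,1)@(15, 3): e=[-15,19,8] → ·
  covered (3 px):
    · · · · · · · █ █
    · · · · █ · · · ·
    · · · · · · · · ·
    · · · · · · · · ·
T1:
  2·area = 48  (B↔C swapped to make it positive)
  edge (14, 2)→(18, 6): d=(4,4) right/bottom  bias=-1
  edge (18, 6)→(8, 8): d=(-10,2) right/bottom  bias=-1
  edge (8, 8)→(14, 2): d=(6,-6) top-left  bias=+0
    (6,0)@(13, 1): e=[0,60,-12] → ·  [on edge]
    (7,0)@(15, 1): e=[-8,56,0] → ·  [on edge]
    (6,1)@(13, 3): e=[8,40,0] → █  [on edge]
    (7,1)@(15, 3): e=[0,36,12] → ·  [on edge]
    (5,2)@(11, 5): e=[24,24,0] → █  [on edge]
    (7,2)@(15, 5): e=[8,16,24] → █
    (8,2)@(17, 5): e=[0,12,36] → ·  [on edge]
    (4,3)@(9, 7): e=[40,8,0] → █  [on edge]
    (6,3)@(13, 7): e=[24,0,24] → ·  [on edge]
    (7,3)@(15, 7): e=[16,-4,36] → ·
  covered (6 px):
    · · · · · · · · ·
    · · · · · · █ · ·
    · · · · · █ █ █ ·
    · · · · █ █ · · ·

Z-buffer (winner per pixel, '.' = empty):
  . . . . . . . 0 0
  . . . . 0 . 1 . .
  . . . . . 1 1 1 .
  . . . . 1 1 . . .

Result: -1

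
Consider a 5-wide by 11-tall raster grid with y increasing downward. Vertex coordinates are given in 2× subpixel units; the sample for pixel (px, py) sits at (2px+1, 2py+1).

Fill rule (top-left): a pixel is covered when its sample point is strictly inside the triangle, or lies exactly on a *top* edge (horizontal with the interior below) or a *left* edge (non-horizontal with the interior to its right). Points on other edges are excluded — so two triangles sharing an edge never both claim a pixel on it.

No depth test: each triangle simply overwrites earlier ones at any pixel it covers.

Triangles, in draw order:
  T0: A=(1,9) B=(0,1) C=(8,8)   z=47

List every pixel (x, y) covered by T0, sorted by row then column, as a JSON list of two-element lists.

T0:
  2·area = 57
  edge (1, 9)→(0, 1): d=(-1,-8) top-left  bias=+0
  edge (0, 1)→(8, 8): d=(8,7) right/bottom  bias=-1
  edge (8, 8)→(1, 9): d=(-7,1) right/bottom  bias=-1
    (0,1)@(1, 3): e=[6,9,42] → #
    (1,1)@(3, 3): e=[22,-5,40] → ·
    (0,2)@(1, 5): e=[4,25,28] → #
    (1,2)@(3, 5): e=[20,11,26] → #
    (2,2)@(5, 5): e=[36,-3,24] → ·
    (0,3)@(1, 7): e=[2,41,14] → #
    (2,3)@(5, 7): e=[34,13,10] → #
    (3,3)@(7, 7): e=[50,-1,8] → ·
    (0,4)@(1, 9): e=[0,57,0] → ·  [on edge]
    (1,4)@(3, 9): e=[16,43,-2] → ·
    (2,4)@(5, 9): e=[32,29,-4] → ·
  covered (6 px):
    · · · · ·
    # · · · ·
    # # · · ·
    # # # · ·
    · · · · ·
    · · · · ·
    · · · · ·
    · · · · ·
    · · · · ·
    · · · · ·
    · · · · ·

Final: [[0,1],[0,2],[1,2],[0,3],[1,3],[2,3]]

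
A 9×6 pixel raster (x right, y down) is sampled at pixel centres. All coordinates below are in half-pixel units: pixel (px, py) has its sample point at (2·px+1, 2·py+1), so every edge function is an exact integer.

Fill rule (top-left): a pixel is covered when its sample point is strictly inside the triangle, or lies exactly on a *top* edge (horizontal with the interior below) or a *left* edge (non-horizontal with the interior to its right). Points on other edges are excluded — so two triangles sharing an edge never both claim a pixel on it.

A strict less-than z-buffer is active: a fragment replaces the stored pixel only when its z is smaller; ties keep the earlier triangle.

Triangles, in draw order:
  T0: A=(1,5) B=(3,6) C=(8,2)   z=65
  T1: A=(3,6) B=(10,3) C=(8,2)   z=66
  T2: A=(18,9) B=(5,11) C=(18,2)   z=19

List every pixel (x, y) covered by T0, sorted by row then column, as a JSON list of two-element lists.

T0:
  2·area = 13  (B↔C swapped to make it positive)
  edge (1, 5)→(8, 2): d=(7,-3) top-left  bias=+0
  edge (8, 2)→(3, 6): d=(-5,4) right/bottom  bias=-1
  edge (3, 6)→(1, 5): d=(-2,-1) top-left  bias=+0
    (0,2)@(1, 5): e=[0,13,0] → █  [on edge]
    (1,2)@(3, 5): e=[6,5,2] → █
    (2,2)@(5, 5): e=[12,-3,4] → ·
    (0,3)@(1, 7): e=[14,3,-4] → ·
    (1,3)@(3, 7): e=[20,-5,-2] → ·
    (2,3)@(5, 7): e=[26,-13,0] → ·  [on edge]
    (4,4)@(9, 9): e=[52,-39,0] → ·  [on edge]
    (6,5)@(13, 11): e=[78,-65,0] → ·  [on edge]
  covered (2 px):
    · · · · · · · · ·
    · · · · · · · · ·
    █ █ · · · · · · ·
    · · · · · · · · ·
    · · · · · · · · ·
    · · · · · · · · ·
T1:
  2·area = 13  (B↔C swapped to make it positive)
  edge (3, 6)→(8, 2): d=(5,-4) top-left  bias=+0
  edge (8, 2)→(10, 3): d=(2,1) right/bottom  bias=-1
  edge (10, 3)→(3, 6): d=(-7,3) right/bottom  bias=-1
    (3,1)@(7, 3): e=[1,3,9] → █
    (4,1)@(9, 3): e=[9,1,3] → █
    (5,1)@(11, 3): e=[17,-1,-3] → ·
    (2,2)@(5, 5): e=[3,9,1] → █
    (3,2)@(7, 5): e=[11,7,-5] → ·
    (4,2)@(9, 5): e=[19,5,-11] → ·
    (2,3)@(5, 7): e=[13,13,-13] → ·
  covered (3 px):
    · · · · · · · · ·
    · · · █ █ · · · ·
    · · █ · · · · · ·
    · · · · · · · · ·
    · · · · · · · · ·
    · · · · · · · · ·
T2:
  2·area = 91
  edge (18, 9)→(5, 11): d=(-13,2) right/bottom  bias=-1
  edge (5, 11)→(18, 2): d=(13,-9) top-left  bias=+0
  edge (18, 2)→(18, 9): d=(0,7) right/bottom  bias=-1
    (8,1)@(17, 3): e=[80,4,7] → █
    (7,2)@(15, 5): e=[58,12,21] → █
    (5,3)@(11, 7): e=[40,2,49] → █
    (6,3)@(13, 7): e=[36,20,35] → █
    (4,4)@(9, 9): e=[18,10,63] → █
    (2,5)@(5, 11): e=[0,0,91] → ·  [on edge]
    (4,5)@(9, 11): e=[-8,36,63] → ·
    (5,5)@(11, 11): e=[-12,54,49] → ·
    (6,5)@(13, 11): e=[-16,72,35] → ·
    (7,5)@(15, 11): e=[-20,90,21] → ·
    (8,5)@(17, 11): e=[-24,108,7] → ·
  covered (12 px):
    · · · · · · · · ·
    · · · · · · · · █
    · · · · · · · █ █
    · · · · · █ █ █ █
    · · · · █ █ █ █ █
    · · · · · · · · ·

Final: [[0,2],[1,2]]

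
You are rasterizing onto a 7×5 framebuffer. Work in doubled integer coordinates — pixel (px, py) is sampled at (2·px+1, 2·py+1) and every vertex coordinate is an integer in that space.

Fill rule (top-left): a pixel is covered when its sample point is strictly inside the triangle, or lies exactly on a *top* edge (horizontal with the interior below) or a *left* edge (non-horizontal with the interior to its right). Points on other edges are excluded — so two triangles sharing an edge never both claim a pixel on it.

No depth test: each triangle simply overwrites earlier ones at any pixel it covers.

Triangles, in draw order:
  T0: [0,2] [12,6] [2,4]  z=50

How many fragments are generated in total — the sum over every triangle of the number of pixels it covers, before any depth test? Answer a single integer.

T0:
  2·area = 16
  edge (0, 2)→(12, 6): d=(12,4) right/bottom  bias=-1
  edge (12, 6)→(2, 4): d=(-10,-2) top-left  bias=+0
  edge (2, 4)→(0, 2): d=(-2,-2) top-left  bias=+0
    (0,1)@(1, 3): e=[8,8,0] → X  [on edge]
    (1,1)@(3, 3): e=[0,12,4] → .  [on edge]
    (0,2)@(1, 5): e=[32,-12,-4] → .
    (1,2)@(3, 5): e=[24,-8,0] → .  [on edge]
    (3,2)@(7, 5): e=[8,0,8] → X  [on edge]
    (4,2)@(9, 5): e=[0,4,12] → .  [on edge]
    (2,3)@(5, 7): e=[40,-24,0] → .  [on edge]
    (3,3)@(7, 7): e=[32,-20,4] → .
    (3,4)@(7, 9): e=[56,-40,0] → .  [on edge]
  covered (2 px):
    . . . . . . .
    X . . . . . .
    . . . X . . .
    . . . . . . .
    . . . . . . .

Answer: 2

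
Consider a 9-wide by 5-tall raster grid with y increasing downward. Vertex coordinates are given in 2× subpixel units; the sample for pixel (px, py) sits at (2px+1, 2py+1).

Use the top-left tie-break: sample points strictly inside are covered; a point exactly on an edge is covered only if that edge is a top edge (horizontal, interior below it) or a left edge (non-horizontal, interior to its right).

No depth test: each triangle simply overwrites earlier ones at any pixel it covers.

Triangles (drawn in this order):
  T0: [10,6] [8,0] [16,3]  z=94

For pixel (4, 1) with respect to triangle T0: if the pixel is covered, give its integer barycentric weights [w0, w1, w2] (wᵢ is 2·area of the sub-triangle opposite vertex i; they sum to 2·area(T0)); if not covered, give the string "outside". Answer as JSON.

T0:
  2·area = 42
  edge (10, 6)→(8, 0): d=(-2,-6) top-left  bias=+0
  edge (8, 0)→(16, 3): d=(8,3) right/bottom  bias=-1
  edge (16, 3)→(10, 6): d=(-6,3) right/bottom  bias=-1
    (4,0)@(9, 1): e=[4,5,33] → X
    (5,0)@(11, 1): e=[16,-1,27] → .
    (4,1)@(9, 3): e=[0,21,21] → X  [on edge]
    (5,1)@(11, 3): e=[12,15,15] → X
    (6,1)@(13, 3): e=[24,9,9] → X
    (7,1)@(15, 3): e=[36,3,3] → X
    (8,1)@(17, 3): e=[48,-3,-3] → .
    (4,2)@(9, 5): e=[-4,37,9] → .
    (5,2)@(11, 5): e=[8,31,3] → X
    (6,2)@(13, 5): e=[20,25,-3] → .
    (7,2)@(15, 5): e=[32,19,-9] → .
    (5,3)@(11, 7): e=[4,47,-9] → .
    (5,4)@(11, 9): e=[0,63,-21] → .  [on edge]
  covered (6 px):
    . . . . X . . . .
    . . . . X X X X .
    . . . . . X . . .
    . . . . . . . . .
    . . . . . . . . .

Answer: [21,21,0]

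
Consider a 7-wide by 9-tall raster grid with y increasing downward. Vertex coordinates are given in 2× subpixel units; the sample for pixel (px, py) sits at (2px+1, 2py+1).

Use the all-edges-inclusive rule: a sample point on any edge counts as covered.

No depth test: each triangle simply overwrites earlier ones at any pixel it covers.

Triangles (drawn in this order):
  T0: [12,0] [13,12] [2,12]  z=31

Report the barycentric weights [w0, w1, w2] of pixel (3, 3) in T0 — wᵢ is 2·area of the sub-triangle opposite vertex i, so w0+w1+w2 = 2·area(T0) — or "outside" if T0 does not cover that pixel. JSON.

T0:
  2·area = 132
  edge (12, 0)→(13, 12): d=(1,12) inclusive
  edge (13, 12)→(2, 12): d=(-11,0) inclusive
  edge (2, 12)→(12, 0): d=(10,-12) inclusive
    (5,1)@(11, 3): e=[15,99,18] → #
    (6,1)@(13, 3): e=[-9,99,42] → ·
    (4,2)@(9, 5): e=[41,77,14] → #
    (6,2)@(13, 5): e=[-7,77,62] → ·
    (3,3)@(7, 7): e=[67,55,10] → #
    (6,3)@(13, 7): e=[-5,55,82] → ·
    (2,4)@(5, 9): e=[93,33,6] → #
    (6,4)@(13, 9): e=[-3,33,102] → ·
    (1,5)@(3, 11): e=[119,11,2] → #
    (6,5)@(13, 11): e=[-1,11,122] → ·
    (1,6)@(3, 13): e=[121,-11,22] → ·
    (2,6)@(5, 13): e=[97,-11,46] → ·
  covered (15 px):
    · · · · · · ·
    · · · · · # ·
    · · · · # # ·
    · · · # # # ·
    · · # # # # ·
    · # # # # # ·
    · · · · · · ·
    · · · · · · ·
    · · · · · · ·

Final: [55,10,67]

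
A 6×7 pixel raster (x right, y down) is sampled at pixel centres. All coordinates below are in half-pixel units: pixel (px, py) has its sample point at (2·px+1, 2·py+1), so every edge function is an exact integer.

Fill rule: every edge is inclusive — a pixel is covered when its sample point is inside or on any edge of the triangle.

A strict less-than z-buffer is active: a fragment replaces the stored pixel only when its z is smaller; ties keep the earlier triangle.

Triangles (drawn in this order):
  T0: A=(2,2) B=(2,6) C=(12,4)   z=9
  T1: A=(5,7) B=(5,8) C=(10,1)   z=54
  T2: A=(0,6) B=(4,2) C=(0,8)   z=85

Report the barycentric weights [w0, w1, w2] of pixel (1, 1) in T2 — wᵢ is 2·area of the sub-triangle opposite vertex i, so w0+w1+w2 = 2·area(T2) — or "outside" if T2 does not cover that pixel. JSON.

T0:
  2·area = 40  (B↔C swapped to make it positive)
  edge (2, 2)→(12, 4): d=(10,2) inclusive
  edge (12, 4)→(2, 6): d=(-10,2) inclusive
  edge (2, 6)→(2, 2): d=(0,-4) inclusive
    (1,1)@(3, 3): e=[8,28,4] → █
    (2,1)@(5, 3): e=[4,24,12] → █
    (3,1)@(7, 3): e=[0,20,20] → █  [on edge]
    (4,1)@(9, 3): e=[-4,16,28] → ·
    (1,2)@(3, 5): e=[28,8,4] → █
    (3,2)@(7, 5): e=[20,0,20] → █  [on edge]
    (4,2)@(9, 5): e=[16,-4,28] → ·
    (1,3)@(3, 7): e=[48,-12,4] → ·
    (2,3)@(5, 7): e=[44,-16,12] → ·
    (3,3)@(7, 7): e=[40,-20,20] → ·
  covered (6 px):
    · · · · · ·
    · █ █ █ · ·
    · █ █ █ · ·
    · · · · · ·
    · · · · · ·
    · · · · · ·
    · · · · · ·
T1:
  2·area = 5  (B↔C swapped to make it positive)
  edge (5, 7)→(10, 1): d=(5,-6) inclusive
  edge (10, 1)→(5, 8): d=(-5,7) inclusive
  edge (5, 8)→(5, 7): d=(0,-1) inclusive
    (2,0)@(5, 1): e=[-30,35,0] → ·  [on edge]
    (2,1)@(5, 3): e=[-20,25,0] → ·  [on edge]
    (2,2)@(5, 5): e=[-10,15,0] → ·  [on edge]
    (3,2)@(7, 5): e=[2,1,2] → █
    (4,2)@(9, 5): e=[14,-13,4] → ·
    (2,3)@(5, 7): e=[0,5,0] → █  [on edge]
    (3,3)@(7, 7): e=[12,-9,2] → ·
    (2,4)@(5, 9): e=[10,-5,0] → ·  [on edge]
    (2,5)@(5, 11): e=[20,-15,0] → ·  [on edge]
    (2,6)@(5, 13): e=[30,-25,0] → ·  [on edge]
  covered (2 px):
    · · · · · ·
    · · · · · ·
    · · · █ · ·
    · · █ · · ·
    · · · · · ·
    · · · · · ·
    · · · · · ·
T2:
  2·area = 8
  edge (0, 6)→(4, 2): d=(4,-4) inclusive
  edge (4, 2)→(0, 8): d=(-4,6) inclusive
  edge (0, 8)→(0, 6): d=(0,-2) inclusive
    (2,0)@(5, 1): e=[0,-2,10] → ·  [on edge]
    (1,1)@(3, 3): e=[0,2,6] → █  [on edge]
    (2,1)@(5, 3): e=[8,-10,10] → ·
    (0,2)@(1, 5): e=[0,6,2] → █  [on edge]
    (1,2)@(3, 5): e=[8,-6,6] → ·
    (0,3)@(1, 7): e=[8,-2,2] → ·
  covered (2 px):
    · · · · · ·
    · █ · · · ·
    █ · · · · ·
    · · · · · ·
    · · · · · ·
    · · · · · ·
    · · · · · ·

Final: [2,6,0]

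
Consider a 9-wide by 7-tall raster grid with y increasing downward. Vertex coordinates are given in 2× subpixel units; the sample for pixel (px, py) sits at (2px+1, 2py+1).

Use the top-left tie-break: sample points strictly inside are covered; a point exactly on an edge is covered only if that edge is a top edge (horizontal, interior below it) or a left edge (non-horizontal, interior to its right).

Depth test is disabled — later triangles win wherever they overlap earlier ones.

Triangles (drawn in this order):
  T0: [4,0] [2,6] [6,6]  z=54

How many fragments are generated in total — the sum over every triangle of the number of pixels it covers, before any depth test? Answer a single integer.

T0:
  2·area = 24  (B↔C swapped to make it positive)
  edge (4, 0)→(6, 6): d=(2,6) right/bottom  bias=-1
  edge (6, 6)→(2, 6): d=(-4,0) right/bottom  bias=-1
  edge (2, 6)→(4, 0): d=(2,-6) top-left  bias=+0
    (1,1)@(3, 3): e=[12,12,0] → X  [on edge]
    (2,1)@(5, 3): e=[0,12,12] → .  [on edge]
    (1,2)@(3, 5): e=[16,4,4] → X
    (2,2)@(5, 5): e=[4,4,16] → X
    (3,2)@(7, 5): e=[-8,4,28] → .
    (1,3)@(3, 7): e=[20,-4,8] → .
    (2,3)@(5, 7): e=[8,-4,20] → .
    (0,4)@(1, 9): e=[36,-12,0] → .  [on edge]
    (3,4)@(7, 9): e=[0,-12,36] → .  [on edge]
  covered (3 px):
    . . . . . . . . .
    . X . . . . . . .
    . X X . . . . . .
    . . . . . . . . .
    . . . . . . . . .
    . . . . . . . . .
    . . . . . . . . .

Answer: 3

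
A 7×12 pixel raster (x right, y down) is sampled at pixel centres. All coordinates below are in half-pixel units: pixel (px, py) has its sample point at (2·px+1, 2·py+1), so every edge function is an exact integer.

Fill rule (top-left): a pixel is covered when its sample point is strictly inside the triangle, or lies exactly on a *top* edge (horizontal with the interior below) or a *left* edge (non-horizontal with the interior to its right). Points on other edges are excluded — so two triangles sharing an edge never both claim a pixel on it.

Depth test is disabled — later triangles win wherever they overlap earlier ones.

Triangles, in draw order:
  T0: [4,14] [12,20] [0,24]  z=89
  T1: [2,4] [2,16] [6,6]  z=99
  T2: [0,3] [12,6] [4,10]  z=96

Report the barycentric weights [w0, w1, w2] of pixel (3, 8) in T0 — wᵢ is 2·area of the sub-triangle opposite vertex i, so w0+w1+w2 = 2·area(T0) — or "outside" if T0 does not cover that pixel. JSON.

T0:
  2·area = 104
  edge (4, 14)→(12, 20): d=(8,6) right/bottom  bias=-1
  edge (12, 20)→(0, 24): d=(-12,4) right/bottom  bias=-1
  edge (0, 24)→(4, 14): d=(4,-10) top-left  bias=+0
    (2,7)@(5, 15): e=[2,88,14] → X
    (3,7)@(7, 15): e=[-10,80,34] → .
    (1,8)@(3, 17): e=[30,72,2] → X
    (3,8)@(7, 17): e=[6,56,42] → X
    (4,8)@(9, 17): e=[-6,48,62] → .
    (1,9)@(3, 19): e=[46,48,10] → X
    (4,9)@(9, 19): e=[10,24,70] → X
    (5,9)@(11, 19): e=[-2,16,90] → .
    (1,10)@(3, 21): e=[62,24,18] → X
    (4,10)@(9, 21): e=[26,0,78] → .  [on edge]
    (0,11)@(1, 23): e=[90,8,6] → X
    (1,11)@(3, 23): e=[78,0,26] → .  [on edge]
  covered (12 px):
    . . . . . . .
    . . . . . . .
    . . . . . . .
    . . . . . . .
    . . . . . . .
    . . . . . . .
    . . . . . . .
    . . X . . . .
    . X X X . . .
    . X X X X . .
    . X X X . . .
    X . . . . . .
T1:
  2·area = 48  (B↔C swapped to make it positive)
  edge (2, 4)→(6, 6): d=(4,2) right/bottom  bias=-1
  edge (6, 6)→(2, 16): d=(-4,10) right/bottom  bias=-1
  edge (2, 16)→(2, 4): d=(0,-12) top-left  bias=+0
    (1,2)@(3, 5): e=[2,34,12] → X
    (2,2)@(5, 5): e=[-2,14,36] → .
    (1,3)@(3, 7): e=[10,26,12] → X
    (2,3)@(5, 7): e=[6,6,36] → X
    (3,3)@(7, 7): e=[2,-14,60] → .
    (1,4)@(3, 9): e=[18,18,12] → X
    (2,4)@(5, 9): e=[14,-2,36] → .
    (1,5)@(3, 11): e=[26,10,12] → X
    (2,5)@(5, 11): e=[22,-10,36] → .
    (1,6)@(3, 13): e=[34,2,12] → X
    (2,6)@(5, 13): e=[30,-18,36] → .
    (1,7)@(3, 15): e=[42,-6,12] → .
  covered (6 px):
    . . . . . . .
    . . . . . . .
    . X . . . . .
    . X X . . . .
    . X . . . . .
    . X . . . . .
    . X . . . . .
    . . . . . . .
    . . . . . . .
    . . . . . . .
    . . . . . . .
    . . . . . . .
T2:
  2·area = 72
  edge (0, 3)→(12, 6): d=(12,3) right/bottom  bias=-1
  edge (12, 6)→(4, 10): d=(-8,4) right/bottom  bias=-1
  edge (4, 10)→(0, 3): d=(-4,-7) top-left  bias=+0
    (1,2)@(3, 5): e=[15,44,13] → X
    (2,2)@(5, 5): e=[9,36,27] → X
    (3,2)@(7, 5): e=[3,28,41] → X
    (4,2)@(9, 5): e=[-3,20,55] → .
    (1,3)@(3, 7): e=[39,28,5] → X
    (4,3)@(9, 7): e=[21,4,47] → X
    (5,3)@(11, 7): e=[15,-4,61] → .
    (1,4)@(3, 9): e=[63,12,-3] → .
    (2,4)@(5, 9): e=[57,4,11] → X
    (3,4)@(7, 9): e=[51,-4,25] → .
    (4,4)@(9, 9): e=[45,-12,39] → .
    (2,5)@(5, 11): e=[81,-12,3] → .
  covered (8 px):
    . . . . . . .
    . . . . . . .
    . X X X . . .
    . X X X X . .
    . . X . . . .
    . . . . . . .
    . . . . . . .
    . . . . . . .
    . . . . . . .
    . . . . . . .
    . . . . . . .
    . . . . . . .

Answer: [56,42,6]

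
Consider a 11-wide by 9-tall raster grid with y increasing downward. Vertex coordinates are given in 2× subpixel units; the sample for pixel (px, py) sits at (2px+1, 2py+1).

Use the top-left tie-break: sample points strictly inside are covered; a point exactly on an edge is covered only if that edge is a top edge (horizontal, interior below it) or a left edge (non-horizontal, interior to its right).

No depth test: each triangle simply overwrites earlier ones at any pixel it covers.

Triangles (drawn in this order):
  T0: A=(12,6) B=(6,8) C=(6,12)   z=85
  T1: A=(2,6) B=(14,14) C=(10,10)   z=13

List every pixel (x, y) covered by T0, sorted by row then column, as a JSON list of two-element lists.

T0:
  2·area = 24  (B↔C swapped to make it positive)
  edge (12, 6)→(6, 12): d=(-6,6) right/bottom  bias=-1
  edge (6, 12)→(6, 8): d=(0,-4) top-left  bias=+0
  edge (6, 8)→(12, 6): d=(6,-2) top-left  bias=+0
    (8,0)@(17, 1): e=[0,44,-20] → .  [on edge]
    (7,1)@(15, 3): e=[0,36,-12] → .  [on edge]
    (10,1)@(21, 3): e=[-36,60,0] → .  [on edge]
    (6,2)@(13, 5): e=[0,28,-4] → .  [on edge]
    (7,2)@(15, 5): e=[-12,36,0] → .  [on edge]
    (4,3)@(9, 7): e=[12,12,0] → X  [on edge]
    (5,3)@(11, 7): e=[0,20,4] → .  [on edge]
    (1,4)@(3, 9): e=[36,-12,0] → .  [on edge]
    (3,4)@(7, 9): e=[12,4,8] → X
    (4,4)@(9, 9): e=[0,12,12] → .  [on edge]
    (3,5)@(7, 11): e=[0,4,20] → .  [on edge]
    (2,6)@(5, 13): e=[0,-4,28] → .  [on edge]
    (1,7)@(3, 15): e=[0,-12,36] → .  [on edge]
    (0,8)@(1, 17): e=[0,-20,44] → .  [on edge]
  covered (2 px):
    . . . . . . . . . . .
    . . . . . . . . . . .
    . . . . . . . . . . .
    . . . . X . . . . . .
    . . . X . . . . . . .
    . . . . . . . . . . .
    . . . . . . . . . . .
    . . . . . . . . . . .
    . . . . . . . . . . .
T1:
  2·area = 16  (B↔C swapped to make it positive)
  edge (2, 6)→(10, 10): d=(8,4) right/bottom  bias=-1
  edge (10, 10)→(14, 14): d=(4,4) right/bottom  bias=-1
  edge (14, 14)→(2, 6): d=(-12,-8) top-left  bias=+0
    (0,0)@(1, 1): e=[-36,0,52] → .  [on edge]
    (1,1)@(3, 3): e=[-28,0,44] → .  [on edge]
    (2,2)@(5, 5): e=[-20,0,36] → .  [on edge]
    (3,3)@(7, 7): e=[-12,0,28] → .  [on edge]
    (3,4)@(7, 9): e=[4,8,4] → X
    (4,4)@(9, 9): e=[-4,0,20] → .  [on edge]
    (3,5)@(7, 11): e=[20,16,-20] → .
    (5,5)@(11, 11): e=[4,0,12] → .  [on edge]
    (6,6)@(13, 13): e=[12,0,4] → .  [on edge]
    (7,7)@(15, 15): e=[20,0,-4] → .  [on edge]
    (8,8)@(17, 17): e=[28,0,-12] → .  [on edge]
  covered (1 px):
    . . . . . . . . . . .
    . . . . . . . . . . .
    . . . . . . . . . . .
    . . . . . . . . . . .
    . . . X . . . . . . .
    . . . . . . . . . . .
    . . . . . . . . . . .
    . . . . . . . . . . .
    . . . . . . . . . . .

Answer: [[4,3],[3,4]]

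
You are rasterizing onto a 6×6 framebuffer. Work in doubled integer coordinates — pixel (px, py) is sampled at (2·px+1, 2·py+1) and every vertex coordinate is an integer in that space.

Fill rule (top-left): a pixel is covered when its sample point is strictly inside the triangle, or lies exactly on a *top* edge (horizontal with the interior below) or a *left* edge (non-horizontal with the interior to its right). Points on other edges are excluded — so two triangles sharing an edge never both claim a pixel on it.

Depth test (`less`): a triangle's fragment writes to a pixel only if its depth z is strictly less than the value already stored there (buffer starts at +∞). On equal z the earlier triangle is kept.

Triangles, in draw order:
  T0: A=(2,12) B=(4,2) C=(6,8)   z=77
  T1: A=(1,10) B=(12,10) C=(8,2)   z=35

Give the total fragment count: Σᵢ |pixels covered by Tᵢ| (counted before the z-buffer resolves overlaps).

T0:
  2·area = 32
  edge (2, 12)→(4, 2): d=(2,-10) top-left  bias=+0
  edge (4, 2)→(6, 8): d=(2,6) right/bottom  bias=-1
  edge (6, 8)→(2, 12): d=(-4,4) right/bottom  bias=-1
    (5,1)@(11, 3): e=[72,-40,0] → .  [on edge]
    (2,2)@(5, 5): e=[16,0,16] → .  [on edge]
    (4,2)@(9, 5): e=[56,-24,0] → .  [on edge]
    (1,3)@(3, 7): e=[0,16,16] → X  [on edge]
    (2,3)@(5, 7): e=[20,4,8] → X
    (3,3)@(7, 7): e=[40,-8,0] → .  [on edge]
    (1,4)@(3, 9): e=[4,20,8] → X
    (2,4)@(5, 9): e=[24,8,0] → .  [on edge]
    (1,5)@(3, 11): e=[8,24,0] → .  [on edge]
    (3,5)@(7, 11): e=[48,0,-16] → .  [on edge]
  covered (3 px):
    . . . . . .
    . . . . . .
    . . . . . .
    . X X . . .
    . X . . . .
    . . . . . .
T1:
  2·area = 88  (B↔C swapped to make it positive)
  edge (1, 10)→(8, 2): d=(7,-8) top-left  bias=+0
  edge (8, 2)→(12, 10): d=(4,8) right/bottom  bias=-1
  edge (12, 10)→(1, 10): d=(-11,0) right/bottom  bias=-1
    (3,2)@(7, 5): e=[13,20,55] → X
    (4,2)@(9, 5): e=[29,4,55] → X
    (5,2)@(11, 5): e=[45,-12,55] → .
    (2,3)@(5, 7): e=[11,44,33] → X
    (5,3)@(11, 7): e=[59,-4,33] → .
    (1,4)@(3, 9): e=[9,68,11] → X
    (5,4)@(11, 9): e=[73,4,11] → X
    (1,5)@(3, 11): e=[23,76,-11] → .
    (2,5)@(5, 11): e=[39,60,-11] → .
    (3,5)@(7, 11): e=[55,44,-11] → .
    (4,5)@(9, 11): e=[71,28,-11] → .
    (5,5)@(11, 11): e=[87,12,-11] → .
  covered (10 px):
    . . . . . .
    . . . . . .
    . . . X X .
    . . X X X .
    . X X X X X
    . . . . . .

Result: 13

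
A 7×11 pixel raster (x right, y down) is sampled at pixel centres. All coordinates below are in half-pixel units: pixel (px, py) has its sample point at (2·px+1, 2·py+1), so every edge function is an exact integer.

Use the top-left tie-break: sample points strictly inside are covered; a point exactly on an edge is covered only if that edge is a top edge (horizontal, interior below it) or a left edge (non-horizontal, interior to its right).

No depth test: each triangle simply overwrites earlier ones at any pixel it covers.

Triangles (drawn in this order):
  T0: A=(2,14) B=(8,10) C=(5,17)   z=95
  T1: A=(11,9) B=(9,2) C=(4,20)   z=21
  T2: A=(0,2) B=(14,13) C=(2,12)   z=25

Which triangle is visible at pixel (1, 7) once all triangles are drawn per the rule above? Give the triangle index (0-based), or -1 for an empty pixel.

T0:
  2·area = 30
  edge (2, 14)→(8, 10): d=(6,-4) top-left  bias=+0
  edge (8, 10)→(5, 17): d=(-3,7) right/bottom  bias=-1
  edge (5, 17)→(2, 14): d=(-3,-3) top-left  bias=+0
    (5,1)@(11, 3): e=[-30,0,60] → .  [on edge]
    (3,5)@(7, 11): e=[2,4,24] → X
    (4,5)@(9, 11): e=[10,-10,30] → .
    (0,6)@(1, 13): e=[-10,40,0] → .  [on edge]
    (2,6)@(5, 13): e=[6,12,12] → X
    (3,6)@(7, 13): e=[14,-2,18] → .
    (1,7)@(3, 15): e=[10,20,0] → X  [on edge]
    (3,7)@(7, 15): e=[26,-8,12] → .
    (1,8)@(3, 17): e=[22,14,-6] → .
    (2,8)@(5, 17): e=[30,0,0] → .  [on edge]
    (3,9)@(7, 19): e=[50,-20,0] → .  [on edge]
    (4,10)@(9, 21): e=[70,-40,0] → .  [on edge]
  covered (4 px):
    . . . . . . .
    . . . . . . .
    . . . . . . .
    . . . . . . .
    . . . . . . .
    . . . X . . .
    . . X . . . .
    . X X . . . .
    . . . . . . .
    . . . . . . .
    . . . . . . .
T1:
  2·area = 71  (B↔C swapped to make it positive)
  edge (11, 9)→(4, 20): d=(-7,11) right/bottom  bias=-1
  edge (4, 20)→(9, 2): d=(5,-18) top-left  bias=+0
  edge (9, 2)→(11, 9): d=(2,7) right/bottom  bias=-1
    (4,1)@(9, 3): e=[64,5,2] → X
    (5,1)@(11, 3): e=[42,41,-12] → .
    (4,2)@(9, 5): e=[50,15,6] → X
    (5,2)@(11, 5): e=[28,51,-8] → .
    (4,3)@(9, 7): e=[36,25,10] → X
    (5,3)@(11, 7): e=[14,61,-4] → .
    (4,4)@(9, 9): e=[22,35,14] → X
    (5,4)@(11, 9): e=[0,71,0] → .  [on edge]
    (3,5)@(7, 11): e=[30,9,32] → X
    (5,5)@(11, 11): e=[-14,81,4] → .
    (3,6)@(7, 13): e=[16,19,36] → X
    (4,6)@(9, 13): e=[-6,55,22] → .
  covered (9 px):
    . . . . . . .
    . . . . X . .
    . . . . X . .
    . . . . X . .
    . . . . X . .
    . . . X X . .
    . . . X . . .
    . . . X . . .
    . . X . . . .
    . . . . . . .
    . . . . . . .
T2:
  2·area = 118
  edge (0, 2)→(14, 13): d=(14,11) right/bottom  bias=-1
  edge (14, 13)→(2, 12): d=(-12,-1) top-left  bias=+0
  edge (2, 12)→(0, 2): d=(-2,-10) top-left  bias=+0
    (0,1)@(1, 3): e=[3,107,8] → X
    (1,1)@(3, 3): e=[-19,109,28] → .
    (0,2)@(1, 5): e=[31,83,4] → X
    (1,2)@(3, 5): e=[9,85,24] → X
    (2,2)@(5, 5): e=[-13,87,44] → .
    (0,3)@(1, 7): e=[59,59,0] → X  [on edge]
    (2,3)@(5, 7): e=[15,63,40] → X
    (3,3)@(7, 7): e=[-7,65,60] → .
    (0,4)@(1, 9): e=[87,35,-4] → .
    (1,4)@(3, 9): e=[65,37,16] → X
    (3,4)@(7, 9): e=[21,41,56] → X
    (4,4)@(9, 9): e=[-1,43,76] → .
    (1,8)@(3, 17): e=[177,-59,0] → .  [on edge]
  covered (14 px):
    . . . . . . .
    X . . . . . .
    X X . . . . .
    X X X . . . .
    . X X X . . .
    . X X X X X .
    . . . . . . .
    . . . . . . .
    . . . . . . .
    . . . . . . .
    . . . . . . .

Z-buffer (winner per pixel, '.' = empty):
  . . . . . . .
  2 . . . 1 . .
  2 2 . . 1 . .
  2 2 2 . 1 . .
  . 2 2 2 1 . .
  . 2 2 2 2 2 .
  . . 0 1 . . .
  . 0 0 1 . . .
  . . 1 . . . .
  . . . . . . .
  . . . . . . .

Final: 0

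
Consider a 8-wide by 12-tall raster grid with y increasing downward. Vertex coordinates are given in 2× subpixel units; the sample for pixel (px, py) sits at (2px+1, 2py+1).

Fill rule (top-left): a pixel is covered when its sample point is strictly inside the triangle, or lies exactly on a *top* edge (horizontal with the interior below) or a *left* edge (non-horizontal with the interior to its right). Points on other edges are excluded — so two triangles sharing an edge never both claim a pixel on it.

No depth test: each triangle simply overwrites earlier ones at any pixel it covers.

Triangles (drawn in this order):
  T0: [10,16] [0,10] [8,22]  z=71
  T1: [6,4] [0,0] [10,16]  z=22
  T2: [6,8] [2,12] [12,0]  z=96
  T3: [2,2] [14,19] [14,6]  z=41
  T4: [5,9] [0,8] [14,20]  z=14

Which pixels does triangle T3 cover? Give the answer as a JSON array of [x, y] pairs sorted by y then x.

T0:
  2·area = 72  (B↔C swapped to make it positive)
  edge (10, 16)→(8, 22): d=(-2,6) right/bottom  bias=-1
  edge (8, 22)→(0, 10): d=(-8,-12) top-left  bias=+0
  edge (0, 10)→(10, 16): d=(10,6) right/bottom  bias=-1
    (7,0)@(15, 1): e=[0,252,-180] → ·  [on edge]
    (6,3)@(13, 7): e=[0,180,-108] → ·  [on edge]
    (0,5)@(1, 11): e=[64,4,4] → #
    (1,5)@(3, 11): e=[52,28,-8] → ·
    (0,6)@(1, 13): e=[60,-12,24] → ·
    (1,6)@(3, 13): e=[48,12,12] → #
    (2,6)@(5, 13): e=[36,36,0] → ·  [on edge]
    (5,6)@(11, 13): e=[0,108,-36] → ·  [on edge]
    (1,7)@(3, 15): e=[44,-4,32] → ·
    (2,7)@(5, 15): e=[32,20,20] → #
    (3,7)@(7, 15): e=[20,44,8] → #
    (4,7)@(9, 15): e=[8,68,-4] → ·
    (4,9)@(9, 19): e=[0,36,36] → ·  [on edge]
    (7,9)@(15, 19): e=[-36,108,0] → ·  [on edge]
  covered (8 px):
    · · · · · · · ·
    · · · · · · · ·
    · · · · · · · ·
    · · · · · · · ·
    · · · · · · · ·
    # · · · · · · ·
    · # · · · · · ·
    · · # # · · · ·
    · · # # # · · ·
    · · · # · · · ·
    · · · · · · · ·
    · · · · · · · ·
T1:
  2·area = 56  (B↔C swapped to make it positive)
  edge (6, 4)→(10, 16): d=(4,12) right/bottom  bias=-1
  edge (10, 16)→(0, 0): d=(-10,-16) top-left  bias=+0
  edge (0, 0)→(6, 4): d=(6,4) right/bottom  bias=-1
    (0,0)@(1, 1): e=[48,6,2] → #
    (1,0)@(3, 1): e=[24,38,-6] → ·
    (2,0)@(5, 1): e=[0,70,-14] → ·  [on edge]
    (0,1)@(1, 3): e=[56,-14,14] → ·
    (1,1)@(3, 3): e=[32,18,6] → #
    (2,1)@(5, 3): e=[8,50,-2] → ·
    (1,2)@(3, 5): e=[40,-2,18] → ·
    (2,2)@(5, 5): e=[16,30,10] → #
    (3,2)@(7, 5): e=[-8,62,2] → ·
    (2,3)@(5, 7): e=[24,10,22] → #
    (3,3)@(7, 7): e=[0,42,14] → ·  [on edge]
    (2,4)@(5, 9): e=[32,-10,34] → ·
    (4,6)@(9, 13): e=[0,14,42] → ·  [on edge]
    (5,9)@(11, 19): e=[0,-14,70] → ·  [on edge]
  covered (6 px):
    # · · · · · · ·
    · # · · · · · ·
    · · # · · · · ·
    · · # · · · · ·
    · · · # · · · ·
    · · · # · · · ·
    · · · · · · · ·
    · · · · · · · ·
    · · · · · · · ·
    · · · · · · · ·
    · · · · · · · ·
    · · · · · · · ·
T2:
  2·area = 8
  edge (6, 8)→(2, 12): d=(-4,4) right/bottom  bias=-1
  edge (2, 12)→(12, 0): d=(10,-12) top-left  bias=+0
  edge (12, 0)→(6, 8): d=(-6,8) right/bottom  bias=-1
    (6,0)@(13, 1): e=[0,22,-14] → ·  [on edge]
    (5,1)@(11, 3): e=[0,18,-10] → ·  [on edge]
    (4,2)@(9, 5): e=[0,14,-6] → ·  [on edge]
    (3,3)@(7, 7): e=[0,10,-2] → ·  [on edge]
    (2,4)@(5, 9): e=[0,6,2] → ·  [on edge]
    (1,5)@(3, 11): e=[0,2,6] → ·  [on edge]
    (0,6)@(1, 13): e=[0,-2,10] → ·  [on edge]
  covered (0 px):
    · · · · · · · ·
    · · · · · · · ·
    · · · · · · · ·
    · · · · · · · ·
    · · · · · · · ·
    · · · · · · · ·
    · · · · · · · ·
    · · · · · · · ·
    · · · · · · · ·
    · · · · · · · ·
    · · · · · · · ·
    · · · · · · · ·
T3:
  2·area = 156  (B↔C swapped to make it positive)
  edge (2, 2)→(14, 6): d=(12,4) right/bottom  bias=-1
  edge (14, 6)→(14, 19): d=(0,13) right/bottom  bias=-1
  edge (14, 19)→(2, 2): d=(-12,-17) top-left  bias=+0
    (1,1)@(3, 3): e=[8,143,5] → #
    (2,1)@(5, 3): e=[0,117,39] → ·  [on edge]
    (1,2)@(3, 5): e=[32,143,-19] → ·
    (2,2)@(5, 5): e=[24,117,15] → #
    (3,2)@(7, 5): e=[16,91,49] → #
    (4,2)@(9, 5): e=[8,65,83] → #
    (5,2)@(11, 5): e=[0,39,117] → ·  [on edge]
    (2,3)@(5, 7): e=[48,117,-9] → ·
    (3,3)@(7, 7): e=[40,91,25] → #
    (5,3)@(11, 7): e=[24,39,93] → #
    (6,3)@(13, 7): e=[16,13,127] → #
    (7,3)@(15, 7): e=[8,-13,161] → ·
  covered (19 px):
    · · · · · · · ·
    · # · · · · · ·
    · · # # # · · ·
    · · · # # # # ·
    · · · # # # # ·
    · · · · # # # ·
    · · · · · # # ·
    · · · · · · # ·
    · · · · · · # ·
    · · · · · · · ·
    · · · · · · · ·
    · · · · · · · ·
T4:
  2·area = 46  (B↔C swapped to make it positive)
  edge (5, 9)→(14, 20): d=(9,11) right/bottom  bias=-1
  edge (14, 20)→(0, 8): d=(-14,-12) top-left  bias=+0
  edge (0, 8)→(5, 9): d=(5,1) right/bottom  bias=-1
    (1,4)@(3, 9): e=[22,22,2] → #
    (2,4)@(5, 9): e=[0,46,0] → ·  [on edge]
    (1,5)@(3, 11): e=[40,-6,12] → ·
    (2,5)@(5, 11): e=[18,18,10] → #
    (3,5)@(7, 11): e=[-4,42,8] → ·
    (7,5)@(15, 11): e=[-92,138,0] → ·  [on edge]
    (2,6)@(5, 13): e=[36,-10,20] → ·
    (3,6)@(7, 13): e=[14,14,18] → #
    (4,6)@(9, 13): e=[-8,38,16] → ·
    (3,7)@(7, 15): e=[32,-14,28] → ·
    (4,7)@(9, 15): e=[10,10,26] → #
    (5,7)@(11, 15): e=[-12,34,24] → ·
  covered (6 px):
    · · · · · · · ·
    · · · · · · · ·
    · · · · · · · ·
    · · · · · · · ·
    · # · · · · · ·
    · · # · · · · ·
    · · · # · · · ·
    · · · · # · · ·
    · · · · · # · ·
    · · · · · · # ·
    · · · · · · · ·
    · · · · · · · ·

Answer: [[1,1],[2,2],[3,2],[4,2],[3,3],[4,3],[5,3],[6,3],[3,4],[4,4],[5,4],[6,4],[4,5],[5,5],[6,5],[5,6],[6,6],[6,7],[6,8]]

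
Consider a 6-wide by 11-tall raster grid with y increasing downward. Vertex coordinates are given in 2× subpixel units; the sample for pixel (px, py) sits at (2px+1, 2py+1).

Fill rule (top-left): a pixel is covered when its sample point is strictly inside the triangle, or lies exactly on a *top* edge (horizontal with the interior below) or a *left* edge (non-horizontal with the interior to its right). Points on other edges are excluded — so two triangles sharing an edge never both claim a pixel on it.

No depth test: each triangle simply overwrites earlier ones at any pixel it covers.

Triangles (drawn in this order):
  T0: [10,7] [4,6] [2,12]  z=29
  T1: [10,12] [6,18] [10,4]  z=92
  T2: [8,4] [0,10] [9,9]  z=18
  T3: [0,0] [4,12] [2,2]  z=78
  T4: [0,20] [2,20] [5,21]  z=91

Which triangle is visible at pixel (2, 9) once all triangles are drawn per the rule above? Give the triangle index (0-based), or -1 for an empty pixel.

T0:
  2·area = 38  (B↔C swapped to make it positive)
  edge (10, 7)→(2, 12): d=(-8,5) right/bottom  bias=-1
  edge (2, 12)→(4, 6): d=(2,-6) top-left  bias=+0
  edge (4, 6)→(10, 7): d=(6,1) right/bottom  bias=-1
    (2,1)@(5, 3): e=[57,0,-19] → .  [on edge]
    (2,3)@(5, 7): e=[25,8,5] → X
    (3,3)@(7, 7): e=[15,20,3] → X
    (4,3)@(9, 7): e=[5,32,1] → X
    (5,3)@(11, 7): e=[-5,44,-1] → .
    (1,4)@(3, 9): e=[19,0,19] → X  [on edge]
    (3,4)@(7, 9): e=[-1,24,15] → .
    (4,4)@(9, 9): e=[-11,36,13] → .
    (1,5)@(3, 11): e=[3,4,31] → X
    (2,5)@(5, 11): e=[-7,16,29] → .
    (1,6)@(3, 13): e=[-13,8,43] → .
    (0,7)@(1, 15): e=[-19,0,57] → .  [on edge]
  covered (6 px):
    . . . . . .
    . . . . . .
    . . . . . .
    . . X X X .
    . X X . . .
    . X . . . .
    . . . . . .
    . . . . . .
    . . . . . .
    . . . . . .
    . . . . . .
T1:
  2·area = 32
  edge (10, 12)→(6, 18): d=(-4,6) right/bottom  bias=-1
  edge (6, 18)→(10, 4): d=(4,-14) top-left  bias=+0
  edge (10, 4)→(10, 12): d=(0,8) right/bottom  bias=-1
    (4,4)@(9, 9): e=[18,6,8] → X
    (5,4)@(11, 9): e=[6,34,-8] → .
    (4,5)@(9, 11): e=[10,14,8] → X
    (5,5)@(11, 11): e=[-2,42,-8] → .
    (4,6)@(9, 13): e=[2,22,8] → X
    (5,6)@(11, 13): e=[-10,50,-8] → .
    (3,7)@(7, 15): e=[6,2,24] → X
    (4,7)@(9, 15): e=[-6,30,8] → .
    (3,8)@(7, 17): e=[-2,10,24] → .
  covered (4 px):
    . . . . . .
    . . . . . .
    . . . . . .
    . . . . . .
    . . . . X .
    . . . . X .
    . . . . X .
    . . . X . .
    . . . . . .
    . . . . . .
    . . . . . .
T2:
  2·area = 46  (B↔C swapped to make it positive)
  edge (8, 4)→(9, 9): d=(1,5) right/bottom  bias=-1
  edge (9, 9)→(0, 10): d=(-9,1) right/bottom  bias=-1
  edge (0, 10)→(8, 4): d=(8,-6) top-left  bias=+0
    (3,2)@(7, 5): e=[6,38,2] → X
    (4,2)@(9, 5): e=[-4,36,14] → .
    (2,3)@(5, 7): e=[18,22,6] → X
    (4,3)@(9, 7): e=[-2,18,30] → .
    (1,4)@(3, 9): e=[30,6,10] → X
    (4,4)@(9, 9): e=[0,0,46] → .  [on edge]
    (1,5)@(3, 11): e=[32,-12,26] → .
    (2,5)@(5, 11): e=[22,-14,38] → .
    (3,5)@(7, 11): e=[12,-16,50] → .
    (5,9)@(11, 19): e=[0,-92,138] → .  [on edge]
  covered (6 px):
    . . . . . .
    . . . . . .
    . . . X . .
    . . X X . .
    . X X X . .
    . . . . . .
    . . . . . .
    . . . . . .
    . . . . . .
    . . . . . .
    . . . . . .
T3:
  2·area = 16  (B↔C swapped to make it positive)
  edge (0, 0)→(2, 2): d=(2,2) right/bottom  bias=-1
  edge (2, 2)→(4, 12): d=(2,10) right/bottom  bias=-1
  edge (4, 12)→(0, 0): d=(-4,-12) top-left  bias=+0
    (0,0)@(1, 1): e=[0,8,8] → .  [on edge]
    (0,1)@(1, 3): e=[4,12,0] → X  [on edge]
    (1,1)@(3, 3): e=[0,-8,24] → .  [on edge]
    (0,2)@(1, 5): e=[8,16,-8] → .
    (2,2)@(5, 5): e=[0,-24,40] → .  [on edge]
    (1,3)@(3, 7): e=[8,0,8] → .  [on edge]
    (3,3)@(7, 7): e=[0,-40,56] → .  [on edge]
    (1,4)@(3, 9): e=[12,4,0] → X  [on edge]
    (2,4)@(5, 9): e=[8,-16,24] → .
    (4,4)@(9, 9): e=[0,-56,72] → .  [on edge]
    (1,5)@(3, 11): e=[16,8,-8] → .
    (5,5)@(11, 11): e=[0,-72,88] → .  [on edge]
    (2,7)@(5, 15): e=[20,-4,0] → .  [on edge]
    (2,8)@(5, 17): e=[24,0,-8] → .  [on edge]
    (3,10)@(7, 21): e=[28,-12,0] → .  [on edge]
  covered (2 px):
    . . . . . .
    X . . . . .
    . . . . . .
    . . . . . .
    . X . . . .
    . . . . . .
    . . . . . .
    . . . . . .
    . . . . . .
    . . . . . .
    . . . . . .
T4:
  2·area = 2
  edge (0, 20)→(2, 20): d=(2,0) top-left  bias=+0
  edge (2, 20)→(5, 21): d=(3,1) right/bottom  bias=-1
  edge (5, 21)→(0, 20): d=(-5,-1) top-left  bias=+0
    (2,10)@(5, 21): e=[2,0,0] → .  [on edge]
  covered (0 px):
    . . . . . .
    . . . . . .
    . . . . . .
    . . . . . .
    . . . . . .
    . . . . . .
    . . . . . .
    . . . . . .
    . . . . . .
    . . . . . .
    . . . . . .

Z-buffer (winner per pixel, '.' = empty):
  . . . . . .
  3 . . . . .
  . . . 2 . .
  . . 2 2 0 .
  . 3 2 2 1 .
  . 0 . . 1 .
  . . . . 1 .
  . . . 1 . .
  . . . . . .
  . . . . . .
  . . . . . .

Result: -1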